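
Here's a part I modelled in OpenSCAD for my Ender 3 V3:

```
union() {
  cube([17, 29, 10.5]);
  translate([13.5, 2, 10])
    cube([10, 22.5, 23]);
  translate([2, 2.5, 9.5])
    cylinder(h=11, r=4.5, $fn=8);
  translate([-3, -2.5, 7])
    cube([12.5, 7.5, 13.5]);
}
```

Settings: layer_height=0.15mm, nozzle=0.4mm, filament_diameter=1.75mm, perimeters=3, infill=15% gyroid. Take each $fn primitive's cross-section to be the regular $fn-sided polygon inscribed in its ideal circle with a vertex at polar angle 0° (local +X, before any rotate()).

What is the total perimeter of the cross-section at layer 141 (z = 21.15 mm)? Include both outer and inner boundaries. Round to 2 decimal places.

65.00 mm

At z = 21.15 mm: the cube is not intersected at this z (z outside [0, 10.5]); the cube at (13.5, 2) (footprint 10×22.5) is included at this height (perimeter 65.00 mm); the cylinder at (2, 2.5) is not intersected at this z (z outside [9.5, 20.5]); the cube at (-3, -2.5) is absent (z outside [7, 20.5]); Merging all regions: only the 10×22.5 cube at (13.5, 2) is present, so the union is just that shape — boundary = 65.00 mm. Overall, the cross-section is a single solid region. Total boundary length (outer) = 65.00 mm.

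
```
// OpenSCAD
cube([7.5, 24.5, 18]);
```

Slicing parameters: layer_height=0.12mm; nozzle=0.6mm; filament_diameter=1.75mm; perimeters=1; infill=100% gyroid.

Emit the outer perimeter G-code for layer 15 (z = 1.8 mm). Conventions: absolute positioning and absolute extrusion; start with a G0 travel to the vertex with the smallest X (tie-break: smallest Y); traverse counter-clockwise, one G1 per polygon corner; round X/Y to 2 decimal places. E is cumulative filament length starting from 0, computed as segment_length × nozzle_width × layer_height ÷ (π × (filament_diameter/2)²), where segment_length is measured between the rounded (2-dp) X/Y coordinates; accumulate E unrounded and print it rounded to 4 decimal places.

G0 X0.00 Y0.00 Z1.80
G1 X7.50 Y0.00 E0.2245
G1 X7.50 Y24.50 E0.9579
G1 X0.00 Y24.50 E1.1824
G1 X0.00 Y0.00 E1.9158

At z = 1.8 mm: the 7.5×24.5 cube contributes its full rectangle. The outline is a single polygon with 4 vertices. Extrusion per mm of travel: 0.6 × 0.12 / (π × 0.875²) = 0.029934. Accumulating E over each segment gives final E = 1.9158.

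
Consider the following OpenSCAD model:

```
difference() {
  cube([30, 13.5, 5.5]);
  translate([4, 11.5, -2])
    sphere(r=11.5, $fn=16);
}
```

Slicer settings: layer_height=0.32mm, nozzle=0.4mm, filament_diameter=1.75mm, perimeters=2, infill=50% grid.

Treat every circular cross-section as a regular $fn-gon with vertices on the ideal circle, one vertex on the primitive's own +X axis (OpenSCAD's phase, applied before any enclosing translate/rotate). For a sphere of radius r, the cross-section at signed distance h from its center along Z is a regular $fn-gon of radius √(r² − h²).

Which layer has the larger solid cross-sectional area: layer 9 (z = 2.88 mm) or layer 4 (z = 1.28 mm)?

Layer 9 (z = 2.88): the cube (footprint 30×13.5) is included at this height (area 405.00 mm²); the r=11.5 sphere at (4, 11.5) slices to a regular 16-gon of circumradius 10.413 (√(r²−h²) with h=4.88 from center) (area = (16/2)·10.413²·sin(360°/16) = 331.97 mm²); Subtracting the remaining from the first: starting from the 30×13.5 cube (405.00 mm²), the r=11.5 sphere at (4, 11.5) partially overlaps it — only the 151.48 mm² overlap (of its 331.97 mm²) is removed, clipping the outline — area = 253.52 mm². So its area = 253.52 mm². Layer 4 (z = 1.28): the 30×13.5 cube contributes its full rectangle (area 405.00 mm²); the sphere at (4, 11.5): section is a regular 16-gon, circumradius = √(r²−h²) = √(11.5²−3.28²) = 11.022 (area = (16/2)·11.022²·sin(360°/16) = 371.94 mm²); Taking the first minus the rest: starting from the 30×13.5 cube (405.00 mm²), the r=11.5 sphere at (4, 11.5) partially overlaps it — only the 165.13 mm² overlap (of its 371.94 mm²) is removed, clipping the outline — area = 239.87 mm². So its area = 239.87 mm². Layer 9 is larger (253.52 vs 239.87 mm²).

layer 9 (z = 2.88 mm)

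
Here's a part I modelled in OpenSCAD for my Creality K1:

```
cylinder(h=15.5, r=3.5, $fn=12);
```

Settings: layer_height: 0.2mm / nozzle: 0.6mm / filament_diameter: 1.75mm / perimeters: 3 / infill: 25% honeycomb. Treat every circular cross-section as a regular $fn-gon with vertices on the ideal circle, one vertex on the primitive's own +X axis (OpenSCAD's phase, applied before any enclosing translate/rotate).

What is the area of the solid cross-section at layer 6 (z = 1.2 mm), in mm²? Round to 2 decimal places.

At z = 1.2 mm: the cylinder: section is a regular 12-gon, circumradius r=3.5 (area = (12/2)·3.500²·sin(360°/12) = 36.75 mm²). Overall, the cross-section is a single solid region. Net area = 36.75 mm².

36.75 mm²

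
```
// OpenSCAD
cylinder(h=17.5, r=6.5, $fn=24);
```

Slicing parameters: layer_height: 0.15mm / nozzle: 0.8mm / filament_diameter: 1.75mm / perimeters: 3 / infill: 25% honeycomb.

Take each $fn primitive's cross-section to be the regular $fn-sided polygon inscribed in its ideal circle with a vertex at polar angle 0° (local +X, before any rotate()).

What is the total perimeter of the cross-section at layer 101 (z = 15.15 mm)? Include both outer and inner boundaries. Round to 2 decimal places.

At z = 15.15 mm: the r=6.5 cylinder gives a regular 24-gon of circumradius 6.5 (constant along its height) (perimeter = 2·24·6.500·sin(180°/24) = 40.72 mm). Overall, the cross-section is a single solid region. Total boundary length (outer) = 40.72 mm.

40.72 mm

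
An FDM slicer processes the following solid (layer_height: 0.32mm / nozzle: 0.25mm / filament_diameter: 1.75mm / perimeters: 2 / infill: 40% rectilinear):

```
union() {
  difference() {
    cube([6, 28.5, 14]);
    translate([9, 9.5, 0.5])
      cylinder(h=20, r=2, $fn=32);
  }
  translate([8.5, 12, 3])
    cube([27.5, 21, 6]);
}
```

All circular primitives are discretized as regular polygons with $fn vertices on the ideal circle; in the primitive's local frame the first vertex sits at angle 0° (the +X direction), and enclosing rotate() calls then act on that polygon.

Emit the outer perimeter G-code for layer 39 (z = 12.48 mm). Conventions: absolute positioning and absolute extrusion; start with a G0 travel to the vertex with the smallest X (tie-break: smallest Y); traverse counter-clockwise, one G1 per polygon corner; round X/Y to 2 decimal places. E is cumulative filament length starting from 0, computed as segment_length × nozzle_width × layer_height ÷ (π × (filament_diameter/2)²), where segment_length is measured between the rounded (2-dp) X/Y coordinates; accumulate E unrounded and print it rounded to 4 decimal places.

G0 X0.00 Y0.00 Z12.48
G1 X6.00 Y0.00 E0.1996
G1 X6.00 Y28.50 E1.1475
G1 X0.00 Y28.50 E1.3470
G1 X0.00 Y0.00 E2.2949

At z = 12.48 mm: the cube is present — its section is the full 6×28.5 rectangle; the cylinder at (9, 9.5): section is a regular 32-gon, circumradius r=2; Subtracting the remaining from the first: starting from the 6×28.5 cube, the r=2 cylinder at (9, 9.5) misses the remaining region (no effect) — 1 connected region; the cube at (8.5, 12) does not reach this height (z outside [3, 9]); Merging all regions: only that combined region is present, so the union is just that shape — 1 connected region. The outline is a single polygon with 4 vertices. Extrusion per mm of travel: 0.25 × 0.32 / (π × 0.875²) = 0.033260. Accumulating E over each segment gives final E = 2.2949.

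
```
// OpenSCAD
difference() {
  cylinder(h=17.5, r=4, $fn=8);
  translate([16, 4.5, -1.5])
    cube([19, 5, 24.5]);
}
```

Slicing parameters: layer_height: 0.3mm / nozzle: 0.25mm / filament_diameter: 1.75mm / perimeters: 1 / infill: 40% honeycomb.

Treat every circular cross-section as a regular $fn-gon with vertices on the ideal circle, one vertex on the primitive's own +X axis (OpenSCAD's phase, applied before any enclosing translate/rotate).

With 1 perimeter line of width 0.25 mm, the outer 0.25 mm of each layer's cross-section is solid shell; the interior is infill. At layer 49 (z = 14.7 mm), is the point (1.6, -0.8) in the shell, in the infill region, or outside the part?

At z = 14.7 mm: the r=4 cylinder contributes a regular 8-gon of circumradius 4; the cube at (16, 4.5) is present — its section is the full 19×5 rectangle; Taking the first minus the rest: starting from the r=4 cylinder, the 19×5 cube at (16, 4.5) misses the remaining region (no effect) — 1 connected region. Overall, the cross-section is a single solid region. The nearest boundary edge runs (4.00, 0.00)→(2.83, -2.83); distance from the point to it = 1.91 mm. The point is inside the cross-section and 1.91 mm from the nearest boundary — more than the 0.25 mm shell width (1 × 0.25), so it's in the infill interior.

infill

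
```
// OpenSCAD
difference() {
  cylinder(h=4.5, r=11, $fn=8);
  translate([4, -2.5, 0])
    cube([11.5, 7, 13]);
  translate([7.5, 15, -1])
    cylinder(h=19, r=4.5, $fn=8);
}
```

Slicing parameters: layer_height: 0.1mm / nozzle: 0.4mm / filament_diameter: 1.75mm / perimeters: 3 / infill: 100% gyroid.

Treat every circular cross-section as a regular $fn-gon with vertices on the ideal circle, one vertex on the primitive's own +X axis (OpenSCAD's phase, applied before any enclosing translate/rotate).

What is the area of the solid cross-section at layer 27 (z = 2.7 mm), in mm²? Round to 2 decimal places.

At z = 2.7 mm: the cylinder: section is a regular 8-gon, circumradius r=11 (area = (8/2)·11.000²·sin(360°/8) = 342.24 mm²); the cube at (4, -2.5) is present — its section is the full 11.5×7 rectangle (area 80.50 mm²); the r=4.5 cylinder at (7.5, 15) gives a regular 8-gon of circumradius 4.5 (constant along its height) (area = (8/2)·4.500²·sin(360°/8) = 57.28 mm²); After the difference (first − rest): starting from the r=11 cylinder (342.24 mm²), the 11.5×7 cube at (4, -2.5) partially overlaps it — only the 43.51 mm² overlap (of its 80.50 mm²) is removed, clipping the outline; the r=4.5 cylinder at (7.5, 15) misses the remaining region (no effect) — area = 298.73 mm². Overall, the cross-section is a single solid region. Net area = 298.73 mm².

298.73 mm²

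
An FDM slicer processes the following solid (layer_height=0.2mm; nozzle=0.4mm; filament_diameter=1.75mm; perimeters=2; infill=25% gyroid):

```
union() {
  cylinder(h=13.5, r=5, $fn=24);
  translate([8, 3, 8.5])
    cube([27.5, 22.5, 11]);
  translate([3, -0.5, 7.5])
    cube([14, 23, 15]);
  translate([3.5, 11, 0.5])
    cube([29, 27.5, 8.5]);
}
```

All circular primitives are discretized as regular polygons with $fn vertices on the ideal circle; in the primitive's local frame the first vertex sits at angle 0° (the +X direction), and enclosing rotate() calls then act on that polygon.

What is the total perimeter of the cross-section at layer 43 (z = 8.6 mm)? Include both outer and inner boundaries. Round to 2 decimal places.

162.85 mm

At z = 8.6 mm: the r=5 cylinder gives a regular 24-gon of circumradius 5 (constant along its height) (perimeter = 2·24·5.000·sin(180°/24) = 31.33 mm); the cube at (8, 3) (footprint 27.5×22.5) is included at this height (perimeter 100.00 mm); the 14×23 cube at (3, -0.5) contributes its full rectangle (perimeter 74.00 mm); the cube at (3.5, 11) is present — its section is the full 29×27.5 rectangle (perimeter 113.00 mm); Combining (union): the regions partially overlap (shared area 588.94 mm²), so the edge portions inside another operand are dropped and the merged outline is re-measured after clipping — boundary = 162.85 mm. Overall, the cross-section is a single solid region. Total boundary length (outer) = 162.85 mm.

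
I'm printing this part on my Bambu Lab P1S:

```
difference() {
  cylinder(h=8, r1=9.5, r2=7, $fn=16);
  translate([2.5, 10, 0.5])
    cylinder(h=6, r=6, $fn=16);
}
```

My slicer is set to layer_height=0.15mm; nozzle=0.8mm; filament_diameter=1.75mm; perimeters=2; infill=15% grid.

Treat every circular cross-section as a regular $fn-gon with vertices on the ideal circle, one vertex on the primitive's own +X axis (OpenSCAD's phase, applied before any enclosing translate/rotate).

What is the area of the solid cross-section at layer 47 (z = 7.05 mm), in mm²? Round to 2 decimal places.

At z = 7.05 mm: the cone: at t=0.881 of its height the radius interpolates to r₁+(r₂−r₁)t = 7.297, giving a regular 16-gon of that circumradius (area = (16/2)·7.297²·sin(360°/16) = 163.01 mm²); the cylinder at (2.5, 10) is absent (z outside [0.5, 6.5]); After the difference (first − rest): none of the subtracted shapes is present at this height, so the cone is unchanged — area = 163.01 mm². Overall, the cross-section is a single solid region. Net area = 163.01 mm².

163.01 mm²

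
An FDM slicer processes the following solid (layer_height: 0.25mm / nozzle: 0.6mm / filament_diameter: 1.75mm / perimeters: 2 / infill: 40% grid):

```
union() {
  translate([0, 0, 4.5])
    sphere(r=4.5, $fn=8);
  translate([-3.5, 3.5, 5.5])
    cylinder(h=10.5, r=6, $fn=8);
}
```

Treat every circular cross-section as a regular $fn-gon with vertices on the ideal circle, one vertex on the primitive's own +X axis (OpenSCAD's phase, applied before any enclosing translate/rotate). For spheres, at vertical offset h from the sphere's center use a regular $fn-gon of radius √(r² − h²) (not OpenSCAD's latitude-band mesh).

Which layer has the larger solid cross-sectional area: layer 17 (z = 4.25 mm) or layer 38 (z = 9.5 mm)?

Layer 17 (z = 4.25): the r=4.5 sphere slices to a regular 8-gon of circumradius 4.493 (√(r²−h²) with h=0.25 from center) (area = (8/2)·4.493²·sin(360°/8) = 57.10 mm²); the cylinder at (-3.5, 3.5) is absent (z outside [5.5, 16]); Taking the union: only the r=4.5 sphere is present, so the union is just that shape — area = 57.10 mm². So its area = 57.10 mm². Layer 38 (z = 9.5): the sphere is not intersected at this z (|z−center|=5.000 > r=4.5); the cylinder at (-3.5, 3.5): section is a regular 8-gon, circumradius r=6 (area = (8/2)·6.000²·sin(360°/8) = 101.82 mm²); Taking the union: only the r=6 cylinder at (-3.5, 3.5) is present, so the union is just that shape — area = 101.82 mm². So its area = 101.82 mm². Layer 38 is larger (101.82 vs 57.10 mm²).

layer 38 (z = 9.5 mm)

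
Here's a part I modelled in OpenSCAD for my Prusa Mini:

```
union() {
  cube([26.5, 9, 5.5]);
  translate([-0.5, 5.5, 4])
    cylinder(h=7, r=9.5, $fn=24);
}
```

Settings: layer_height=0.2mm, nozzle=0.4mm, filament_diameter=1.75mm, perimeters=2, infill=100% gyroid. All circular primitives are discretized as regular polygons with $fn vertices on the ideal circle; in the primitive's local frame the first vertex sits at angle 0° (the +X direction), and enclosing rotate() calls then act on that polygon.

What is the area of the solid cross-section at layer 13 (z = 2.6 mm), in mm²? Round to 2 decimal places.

At z = 2.6 mm: the cube (footprint 26.5×9) is included at this height (area 238.50 mm²); the cylinder at (-0.5, 5.5) does not reach this height (z outside [4, 11]); Combining (union): only the 26.5×9 cube is present, so the union is just that shape — area = 238.50 mm². Overall, the cross-section is a single solid region. Net area = 238.50 mm².

238.50 mm²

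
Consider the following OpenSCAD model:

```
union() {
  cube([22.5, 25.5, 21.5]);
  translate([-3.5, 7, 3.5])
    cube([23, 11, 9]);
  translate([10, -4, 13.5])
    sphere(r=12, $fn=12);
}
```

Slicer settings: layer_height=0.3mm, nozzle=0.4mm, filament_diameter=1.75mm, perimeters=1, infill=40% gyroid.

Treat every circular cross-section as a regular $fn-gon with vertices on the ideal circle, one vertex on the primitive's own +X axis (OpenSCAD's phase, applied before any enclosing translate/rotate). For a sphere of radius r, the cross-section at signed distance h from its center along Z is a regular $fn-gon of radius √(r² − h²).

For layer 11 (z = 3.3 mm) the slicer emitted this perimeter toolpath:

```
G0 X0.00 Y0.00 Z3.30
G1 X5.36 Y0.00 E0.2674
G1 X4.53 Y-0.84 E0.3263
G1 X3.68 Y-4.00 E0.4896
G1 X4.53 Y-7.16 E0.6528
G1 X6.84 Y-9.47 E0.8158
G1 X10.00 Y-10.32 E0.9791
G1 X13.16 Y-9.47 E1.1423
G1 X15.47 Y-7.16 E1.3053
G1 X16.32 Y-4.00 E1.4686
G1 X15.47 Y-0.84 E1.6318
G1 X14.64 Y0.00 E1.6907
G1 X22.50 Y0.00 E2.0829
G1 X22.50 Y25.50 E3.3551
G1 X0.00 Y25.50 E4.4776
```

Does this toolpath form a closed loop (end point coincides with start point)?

no

Start point (G0): (0.00, 0.00). End point (last G1): the path does not return to the start — open.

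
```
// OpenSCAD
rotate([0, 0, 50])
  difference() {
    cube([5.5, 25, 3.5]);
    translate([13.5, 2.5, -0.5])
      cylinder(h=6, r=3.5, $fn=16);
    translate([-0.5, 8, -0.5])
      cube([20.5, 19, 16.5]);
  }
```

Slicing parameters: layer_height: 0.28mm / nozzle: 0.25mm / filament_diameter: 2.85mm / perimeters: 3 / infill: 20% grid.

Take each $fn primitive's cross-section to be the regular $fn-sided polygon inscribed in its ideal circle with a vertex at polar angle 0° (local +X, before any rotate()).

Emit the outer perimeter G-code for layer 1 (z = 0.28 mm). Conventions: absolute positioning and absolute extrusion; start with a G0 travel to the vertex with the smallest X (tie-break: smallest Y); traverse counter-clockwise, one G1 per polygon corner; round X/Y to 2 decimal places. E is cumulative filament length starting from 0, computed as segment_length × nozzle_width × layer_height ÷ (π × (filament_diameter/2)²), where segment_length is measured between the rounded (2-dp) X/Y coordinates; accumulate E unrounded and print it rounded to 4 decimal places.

At z = 0.28 mm: the cube (footprint 5.5×25) is included at this height; the r=3.5 cylinder at (13.5, 2.5) gives a regular 16-gon of circumradius 3.5 (constant along its height); the 20.5×19 cube at (-0.5, 8) contributes its full rectangle; After the difference (first − rest): starting from the 5.5×25 cube, the r=3.5 cylinder at (13.5, 2.5) misses the remaining region (no effect); the 20.5×19 cube at (-0.5, 8) partially overlaps it — only the 93.50 mm² overlap (of its 389.50 mm²) is removed, clipping the outline — 1 connected region; (rotated 50° about Z; rotation is an isometry so areas/perimeters/island counts are preserved). The outline is a single polygon with 4 vertices. Extrusion per mm of travel: 0.25 × 0.28 / (π × 1.425²) = 0.010973. Accumulating E over each segment gives final E = 0.2964.

G0 X-6.13 Y5.14 Z0.28
G1 X0.00 Y0.00 E0.0878
G1 X3.54 Y4.21 E0.1481
G1 X-2.59 Y9.36 E0.2360
G1 X-6.13 Y5.14 E0.2964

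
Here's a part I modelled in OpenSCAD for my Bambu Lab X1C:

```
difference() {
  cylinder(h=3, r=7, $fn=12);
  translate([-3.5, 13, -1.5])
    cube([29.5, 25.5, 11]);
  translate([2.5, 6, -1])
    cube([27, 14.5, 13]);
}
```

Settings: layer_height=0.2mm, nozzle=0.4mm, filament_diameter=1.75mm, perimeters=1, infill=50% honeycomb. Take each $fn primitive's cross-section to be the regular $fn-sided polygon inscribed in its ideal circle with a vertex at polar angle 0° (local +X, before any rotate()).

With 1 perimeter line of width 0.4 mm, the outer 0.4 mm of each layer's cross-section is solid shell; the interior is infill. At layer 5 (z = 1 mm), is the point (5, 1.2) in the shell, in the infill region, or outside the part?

infill

At z = 1 mm: the cylinder: section is a regular 12-gon, circumradius r=7; the 29.5×25.5 cube at (-3.5, 13) contributes its full rectangle; the cube at (2.5, 6) (footprint 27×14.5) is included at this height; Taking the first minus the rest: starting from the r=7 cylinder, the 29.5×25.5 cube at (-3.5, 13) misses the remaining region (no effect); the 27×14.5 cube at (2.5, 6) partially overlaps it — only the 0.20 mm² overlap (of its 391.50 mm²) is removed, clipping the outline — 1 connected region. Overall, the cross-section is a single solid region. The nearest boundary edge runs (6.06, 3.50)→(7.00, 0.00); distance from the point to it = 1.62 mm. The point is inside the cross-section and 1.62 mm from the nearest boundary — more than the 0.4 mm shell width (1 × 0.4), so it's in the infill interior.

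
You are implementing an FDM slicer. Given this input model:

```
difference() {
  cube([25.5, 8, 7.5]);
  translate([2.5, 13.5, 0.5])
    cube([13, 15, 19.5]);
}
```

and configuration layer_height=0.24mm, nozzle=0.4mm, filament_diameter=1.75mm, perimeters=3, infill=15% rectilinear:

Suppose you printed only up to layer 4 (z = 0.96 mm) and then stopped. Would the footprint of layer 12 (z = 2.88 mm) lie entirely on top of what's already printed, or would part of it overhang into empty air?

Compare the two slices. At z = 0.96: the 25.5×8 cube contributes its full rectangle (area 204.00 mm²); the cube at (2.5, 13.5) is present — its section is the full 13×15 rectangle (area 195.00 mm²); Subtracting the remaining from the first: starting from the 25.5×8 cube (204.00 mm²), the 13×15 cube at (2.5, 13.5) misses the remaining region (no effect) — area = 204.00 mm². At z = 2.88: the cube is present — its section is the full 25.5×8 rectangle (area 204.00 mm²); the cube at (2.5, 13.5) is present — its section is the full 13×15 rectangle (area 195.00 mm²); Taking the first minus the rest: starting from the 25.5×8 cube (204.00 mm²), the 13×15 cube at (2.5, 13.5) misses the remaining region (no effect) — area = 204.00 mm². Checking containment: the cross-section at z = 2.88 is a subset of the cross-section at z = 0.96.

entirely on top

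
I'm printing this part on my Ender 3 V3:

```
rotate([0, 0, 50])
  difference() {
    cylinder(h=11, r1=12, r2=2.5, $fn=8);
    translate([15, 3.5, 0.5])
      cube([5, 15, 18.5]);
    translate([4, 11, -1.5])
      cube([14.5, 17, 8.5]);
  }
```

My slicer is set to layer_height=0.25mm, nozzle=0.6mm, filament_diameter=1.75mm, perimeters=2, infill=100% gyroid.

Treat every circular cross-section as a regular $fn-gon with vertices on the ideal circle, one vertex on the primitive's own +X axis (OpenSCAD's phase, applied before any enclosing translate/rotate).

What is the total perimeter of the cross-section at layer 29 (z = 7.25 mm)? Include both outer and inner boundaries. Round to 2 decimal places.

35.14 mm

At z = 7.25 mm: the cone contributes a regular 8-gon of circumradius 5.739 (interpolated between r1=12 and r2=2.5 at t=0.659) (perimeter = 2·8·5.739·sin(180°/8) = 35.14 mm); the cube at (15, 3.5) (footprint 5×15) is included at this height (perimeter 40.00 mm); the cube at (4, 11) is not intersected at this z (z outside [-1.5, 7]); Taking the first minus the rest: starting from the cone, the 5×15 cube at (15, 3.5) misses the remaining region (no effect) — boundary = 35.14 mm; (rotated 50° about Z; rotation is an isometry so areas/perimeters/island counts are preserved). Overall, the cross-section is a single solid region. Total boundary length (outer) = 35.14 mm.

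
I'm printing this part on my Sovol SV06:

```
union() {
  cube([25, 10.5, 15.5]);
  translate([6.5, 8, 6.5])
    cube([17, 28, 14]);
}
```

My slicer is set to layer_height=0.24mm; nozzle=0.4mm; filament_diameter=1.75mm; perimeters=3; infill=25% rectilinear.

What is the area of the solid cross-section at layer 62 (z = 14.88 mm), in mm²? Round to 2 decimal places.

At z = 14.88 mm: the cube is present — its section is the full 25×10.5 rectangle (area 262.50 mm²); the 17×28 cube at (6.5, 8) contributes its full rectangle (area 476.00 mm²); Taking the union: the regions partially overlap — summed areas 738.50 mm² minus the doubly-counted overlap 42.50 mm² gives 696.00 mm² — area = 696.00 mm². Overall, the cross-section is a single solid region. Net area = 696.00 mm².

696.00 mm²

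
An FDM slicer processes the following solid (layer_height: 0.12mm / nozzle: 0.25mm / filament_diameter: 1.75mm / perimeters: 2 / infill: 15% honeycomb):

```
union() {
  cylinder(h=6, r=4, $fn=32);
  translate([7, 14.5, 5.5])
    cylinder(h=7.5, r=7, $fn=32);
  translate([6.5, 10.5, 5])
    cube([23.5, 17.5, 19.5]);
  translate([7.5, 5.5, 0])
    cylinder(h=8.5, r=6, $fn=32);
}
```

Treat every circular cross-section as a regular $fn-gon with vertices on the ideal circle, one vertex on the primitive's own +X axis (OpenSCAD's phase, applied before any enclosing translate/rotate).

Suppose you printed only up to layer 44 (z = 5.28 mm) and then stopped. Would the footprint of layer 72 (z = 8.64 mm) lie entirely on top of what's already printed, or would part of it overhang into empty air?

part overhangs

Compare the two slices. At z = 5.28: the r=4 cylinder contributes a regular 32-gon of circumradius 4 (area = (32/2)·4.000²·sin(360°/32) = 49.94 mm²); the cylinder at (7, 14.5) is not intersected at this z (z outside [5.5, 13]); the cube at (6.5, 10.5) is present — its section is the full 23.5×17.5 rectangle (area 411.25 mm²); the r=6 cylinder at (7.5, 5.5) contributes a regular 32-gon of circumradius 6 (area = (32/2)·6.000²·sin(360°/32) = 112.37 mm²); Taking the union: the regions partially overlap — summed areas 573.57 mm² minus the doubly-counted overlap 4.71 mm² gives 568.86 mm² — area = 568.86 mm². At z = 8.64: the cylinder is absent (z outside [0, 6]); the r=7 cylinder at (7, 14.5) contributes a regular 32-gon of circumradius 7 (area = (32/2)·7.000²·sin(360°/32) = 152.95 mm²); the cube at (6.5, 10.5) (footprint 23.5×17.5) is included at this height (area 411.25 mm²); the cylinder at (7.5, 5.5) is not intersected at this z (z outside [0, 8.5]); Taking the union: the regions partially overlap — summed areas 564.20 mm² minus the doubly-counted overlap 70.02 mm² gives 494.18 mm² — area = 494.18 mm². Checking containment: at z = 8.64 the cross-section extends beyond the z = 5.28 cross-section by about 60.84 mm².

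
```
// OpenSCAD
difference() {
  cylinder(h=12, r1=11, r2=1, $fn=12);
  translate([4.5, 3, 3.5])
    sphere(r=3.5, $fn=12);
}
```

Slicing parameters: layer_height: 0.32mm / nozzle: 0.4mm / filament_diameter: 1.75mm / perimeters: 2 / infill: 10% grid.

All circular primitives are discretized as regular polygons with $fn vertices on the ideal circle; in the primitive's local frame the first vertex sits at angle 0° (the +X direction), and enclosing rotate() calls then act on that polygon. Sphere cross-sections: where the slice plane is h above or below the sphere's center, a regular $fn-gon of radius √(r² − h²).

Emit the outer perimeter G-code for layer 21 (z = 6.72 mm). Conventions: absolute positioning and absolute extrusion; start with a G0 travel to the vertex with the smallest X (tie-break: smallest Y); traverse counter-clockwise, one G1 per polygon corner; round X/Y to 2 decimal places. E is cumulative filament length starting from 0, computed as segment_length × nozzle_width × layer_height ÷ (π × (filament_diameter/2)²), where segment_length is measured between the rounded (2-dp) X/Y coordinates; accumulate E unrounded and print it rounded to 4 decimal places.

G0 X-5.40 Y0.00 Z6.72
G1 X-4.68 Y-2.70 E0.1487
G1 X-2.70 Y-4.68 E0.2977
G1 X0.00 Y-5.40 E0.4464
G1 X2.70 Y-4.68 E0.5951
G1 X4.68 Y-2.70 E0.7441
G1 X5.40 Y0.00 E0.8928
G1 X4.93 Y1.74 E0.9888
G1 X4.50 Y1.63 E1.0124
G1 X3.81 Y1.81 E1.0503
G1 X3.31 Y2.31 E1.0880
G1 X3.13 Y3.00 E1.1259
G1 X3.31 Y3.69 E1.1639
G1 X3.50 Y3.88 E1.1782
G1 X2.70 Y4.68 E1.2384
G1 X0.00 Y5.40 E1.3871
G1 X-2.70 Y4.68 E1.5358
G1 X-4.68 Y2.70 E1.6848
G1 X-5.40 Y0.00 E1.8335

At z = 6.72 mm: the cone contributes a regular 12-gon of circumradius 5.400 (interpolated between r1=11 and r2=1 at t=0.560); the sphere at (4.5, 3): section is a regular 12-gon, circumradius = √(r²−h²) = √(3.5²−3.22²) = 1.372; Taking the first minus the rest: starting from the cone, the r=3.5 sphere at (4.5, 3) partially overlaps it — only the 2.33 mm² overlap (of its 5.64 mm²) is removed, clipping the outline — 1 connected region. The outline is a single polygon with 18 vertices. Extrusion per mm of travel: 0.4 × 0.32 / (π × 0.875²) = 0.053216. Accumulating E over each segment gives final E = 1.8335.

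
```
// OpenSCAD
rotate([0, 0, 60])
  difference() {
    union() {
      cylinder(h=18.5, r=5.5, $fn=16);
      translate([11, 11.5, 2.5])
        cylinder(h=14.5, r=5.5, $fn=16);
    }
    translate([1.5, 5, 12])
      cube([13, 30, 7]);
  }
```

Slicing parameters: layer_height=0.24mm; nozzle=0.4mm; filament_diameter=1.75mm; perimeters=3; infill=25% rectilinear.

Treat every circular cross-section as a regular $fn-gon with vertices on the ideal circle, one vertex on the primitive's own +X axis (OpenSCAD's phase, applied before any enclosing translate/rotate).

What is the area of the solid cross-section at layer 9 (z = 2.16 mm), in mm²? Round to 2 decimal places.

92.61 mm²

At z = 2.16 mm: the r=5.5 cylinder gives a regular 16-gon of circumradius 5.5 (constant along its height) (area = (16/2)·5.500²·sin(360°/16) = 92.61 mm²); the cylinder at (11, 11.5) is absent (z outside [2.5, 17]); Taking the union: only the r=5.5 cylinder is present, so the union is just that shape — area = 92.61 mm²; the cube at (1.5, 5) does not reach this height (z outside [12, 19]); Subtracting the remaining from the first: none of the subtracted shapes is present at this height, so the result so far is unchanged — area = 92.61 mm²; (whole slice rotated 60° about Z — lengths, areas and connectivity unchanged). Overall, the cross-section is a single solid region. Net area = 92.61 mm².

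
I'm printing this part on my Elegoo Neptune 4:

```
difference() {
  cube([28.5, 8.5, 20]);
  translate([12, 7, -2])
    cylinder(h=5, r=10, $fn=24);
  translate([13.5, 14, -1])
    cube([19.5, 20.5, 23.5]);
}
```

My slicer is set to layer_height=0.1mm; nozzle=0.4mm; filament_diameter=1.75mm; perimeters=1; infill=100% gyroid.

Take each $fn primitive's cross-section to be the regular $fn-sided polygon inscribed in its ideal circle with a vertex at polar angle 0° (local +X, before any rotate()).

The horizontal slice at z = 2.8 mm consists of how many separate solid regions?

At z = 2.8 mm: the 28.5×8.5 cube contributes its full rectangle; the cylinder at (12, 7): section is a regular 24-gon, circumradius r=10; the cube at (13.5, 14) is present — its section is the full 19.5×20.5 rectangle; Subtracting the remaining from the first: starting from the 28.5×8.5 cube, the r=10 cylinder at (12, 7) partially overlaps it — only the 156.34 mm² overlap (of its 310.58 mm²) is removed, clipping the outline; the 19.5×20.5 cube at (13.5, 14) misses the remaining region (no effect) — 2 connected regions. The result has 2 disconnected regions.

2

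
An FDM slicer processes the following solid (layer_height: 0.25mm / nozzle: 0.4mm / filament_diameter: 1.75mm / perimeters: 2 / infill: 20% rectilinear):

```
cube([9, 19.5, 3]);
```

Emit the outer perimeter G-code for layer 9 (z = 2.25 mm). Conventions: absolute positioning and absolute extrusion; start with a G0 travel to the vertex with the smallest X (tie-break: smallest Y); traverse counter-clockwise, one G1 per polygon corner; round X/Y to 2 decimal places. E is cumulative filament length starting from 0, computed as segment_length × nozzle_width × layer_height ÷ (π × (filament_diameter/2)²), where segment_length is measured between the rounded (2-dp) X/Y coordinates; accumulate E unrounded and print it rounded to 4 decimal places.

G0 X0.00 Y0.00 Z2.25
G1 X9.00 Y0.00 E0.3742
G1 X9.00 Y19.50 E1.1849
G1 X0.00 Y19.50 E1.5591
G1 X0.00 Y0.00 E2.3698

At z = 2.25 mm: the cube is present — its section is the full 9×19.5 rectangle. The outline is a single polygon with 4 vertices. Extrusion per mm of travel: 0.4 × 0.25 / (π × 0.875²) = 0.041575. Accumulating E over each segment gives final E = 2.3698.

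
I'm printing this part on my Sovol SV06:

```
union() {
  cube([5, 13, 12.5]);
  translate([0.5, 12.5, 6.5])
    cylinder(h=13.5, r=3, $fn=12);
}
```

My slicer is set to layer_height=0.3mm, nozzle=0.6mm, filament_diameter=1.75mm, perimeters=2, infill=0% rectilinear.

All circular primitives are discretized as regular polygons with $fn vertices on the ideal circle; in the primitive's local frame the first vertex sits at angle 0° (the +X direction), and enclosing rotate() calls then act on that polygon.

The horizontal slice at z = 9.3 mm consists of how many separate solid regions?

At z = 9.3 mm: the 5×13 cube contributes its full rectangle; the r=3 cylinder at (0.5, 12.5) contributes a regular 12-gon of circumradius 3; Combining (union): the regions partially overlap (shared area 9.93 mm²), so overlapping operands fuse into one piece — 1 connected region. The result has 1 disconnected region.

1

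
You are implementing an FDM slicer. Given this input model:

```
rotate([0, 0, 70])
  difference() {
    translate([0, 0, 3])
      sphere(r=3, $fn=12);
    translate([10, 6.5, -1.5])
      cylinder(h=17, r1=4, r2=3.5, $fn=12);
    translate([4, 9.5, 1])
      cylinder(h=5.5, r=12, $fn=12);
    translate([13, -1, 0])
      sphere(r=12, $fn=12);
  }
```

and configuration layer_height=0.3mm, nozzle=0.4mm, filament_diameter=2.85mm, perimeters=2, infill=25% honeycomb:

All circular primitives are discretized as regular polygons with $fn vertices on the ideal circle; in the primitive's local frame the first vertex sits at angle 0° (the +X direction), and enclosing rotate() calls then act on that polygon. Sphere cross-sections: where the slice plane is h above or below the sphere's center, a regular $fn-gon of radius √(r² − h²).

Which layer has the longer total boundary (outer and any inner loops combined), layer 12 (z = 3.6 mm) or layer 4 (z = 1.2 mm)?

layer 12 (z = 3.6 mm)

Layer 12 (z = 3.6): the sphere: section is a regular 12-gon, circumradius = √(r²−h²) = √(3²−0.6²) = 2.939 (perimeter = 2·12·2.939·sin(180°/12) = 18.26 mm); the cone at (10, 6.5) contributes a regular 12-gon of circumradius 3.850 (interpolated between r1=4 and r2=3.5 at t=0.300) (perimeter = 2·12·3.850·sin(180°/12) = 23.91 mm); the cylinder at (4, 9.5): section is a regular 12-gon, circumradius r=12 (perimeter = 2·12·12.000·sin(180°/12) = 74.54 mm); the sphere at (13, -1): section is a regular 12-gon, circumradius = √(r²−h²) = √(12²−3.6²) = 11.447 (perimeter = 2·12·11.447·sin(180°/12) = 71.11 mm); After the difference (first − rest): starting from the r=3 sphere, the cone at (10, 6.5) misses the remaining region (no effect); the r=12 cylinder at (4, 9.5) partially overlaps it — only the 20.31 mm² overlap (of its 432.00 mm²) is removed, clipping the outline; the r=12 sphere at (13, -1) partially overlaps it — only the 0.03 mm² overlap (of its 393.12 mm²) is removed, clipping the outline — boundary = 12.18 mm; (whole slice rotated 70° about Z — lengths, areas and connectivity unchanged). So its perimeter = 12.18 mm. Layer 4 (z = 1.2): the sphere: section is a regular 12-gon, circumradius = √(r²−h²) = √(3²−1.8²) = 2.400 (perimeter = 2·12·2.400·sin(180°/12) = 14.91 mm); the cone at (10, 6.5) (r1=4→r2=3.5) has section circumradius 3.921 here — a regular 12-gon (perimeter = 2·12·3.921·sin(180°/12) = 24.35 mm); the r=12 cylinder at (4, 9.5) gives a regular 12-gon of circumradius 12 (constant along its height) (perimeter = 2·12·12.000·sin(180°/12) = 74.54 mm); the sphere at (13, -1): section is a regular 12-gon, circumradius = √(r²−h²) = √(12²−1.2²) = 11.940 (perimeter = 2·12·11.940·sin(180°/12) = 74.17 mm); After the difference (first − rest): starting from the r=3 sphere, the cone at (10, 6.5) misses the remaining region (no effect); the r=12 cylinder at (4, 9.5) partially overlaps it — only the 14.69 mm² overlap (of its 432.00 mm²) is removed, clipping the outline; the r=12 sphere at (13, -1) partially overlaps it — only the 0.02 mm² overlap (of its 427.68 mm²) is removed, clipping the outline — boundary = 8.33 mm; (whole slice rotated 70° about Z — lengths, areas and connectivity unchanged). So its perimeter = 8.33 mm. Layer 12 is larger (12.18 vs 8.33 mm).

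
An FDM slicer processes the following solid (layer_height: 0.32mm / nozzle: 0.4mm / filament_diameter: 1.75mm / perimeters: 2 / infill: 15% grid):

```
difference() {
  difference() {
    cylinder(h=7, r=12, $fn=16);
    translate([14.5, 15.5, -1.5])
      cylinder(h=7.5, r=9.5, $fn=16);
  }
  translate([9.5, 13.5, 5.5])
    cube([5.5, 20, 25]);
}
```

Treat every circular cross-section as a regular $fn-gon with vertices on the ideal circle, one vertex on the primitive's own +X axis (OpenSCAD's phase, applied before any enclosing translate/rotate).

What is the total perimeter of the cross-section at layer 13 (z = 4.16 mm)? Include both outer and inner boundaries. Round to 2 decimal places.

At z = 4.16 mm: the r=12 cylinder contributes a regular 16-gon of circumradius 12 (perimeter = 2·16·12.000·sin(180°/16) = 74.91 mm); the r=9.5 cylinder at (14.5, 15.5) contributes a regular 16-gon of circumradius 9.5 (perimeter = 2·16·9.500·sin(180°/16) = 59.31 mm); Subtracting the remaining from the first: starting from the r=12 cylinder, the r=9.5 cylinder at (14.5, 15.5) partially overlaps it — only the 0.16 mm² overlap (of its 276.30 mm²) is removed, clipping the outline — boundary = 74.91 mm; the cube at (9.5, 13.5) is not intersected at this z (z outside [5.5, 30.5]); Taking the first minus the rest: none of the subtracted shapes is present at this height, so that combined region is unchanged — boundary = 74.91 mm. Overall, the cross-section is a single solid region. Total boundary length (outer) = 74.91 mm.

74.91 mm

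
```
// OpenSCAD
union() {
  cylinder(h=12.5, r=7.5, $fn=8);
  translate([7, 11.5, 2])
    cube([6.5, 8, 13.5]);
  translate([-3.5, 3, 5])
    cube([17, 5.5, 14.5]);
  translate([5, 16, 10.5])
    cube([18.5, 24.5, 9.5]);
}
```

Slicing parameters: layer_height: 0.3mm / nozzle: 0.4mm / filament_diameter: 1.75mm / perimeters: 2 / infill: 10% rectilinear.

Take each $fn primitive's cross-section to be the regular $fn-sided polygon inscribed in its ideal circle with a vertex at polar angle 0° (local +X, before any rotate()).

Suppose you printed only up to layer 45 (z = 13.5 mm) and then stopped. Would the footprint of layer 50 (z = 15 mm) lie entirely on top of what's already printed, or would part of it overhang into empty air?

Compare the two slices. At z = 13.5: the cylinder does not reach this height (z outside [0, 12.5]); the 6.5×8 cube at (7, 11.5) contributes its full rectangle (area 52.00 mm²); the cube at (-3.5, 3) is present — its section is the full 17×5.5 rectangle (area 93.50 mm²); the 18.5×24.5 cube at (5, 16) contributes its full rectangle (area 453.25 mm²); Taking the union: the regions partially overlap — summed areas 598.75 mm² minus the doubly-counted overlap 22.75 mm² gives 576.00 mm² — area = 576.00 mm². At z = 15: the cylinder is absent (z outside [0, 12.5]); the 6.5×8 cube at (7, 11.5) contributes its full rectangle (area 52.00 mm²); the cube at (-3.5, 3) (footprint 17×5.5) is included at this height (area 93.50 mm²); the cube at (5, 16) is present — its section is the full 18.5×24.5 rectangle (area 453.25 mm²); Combining (union): the regions partially overlap — summed areas 598.75 mm² minus the doubly-counted overlap 22.75 mm² gives 576.00 mm² — area = 576.00 mm². Checking containment: the cross-section at z = 15 is a subset of the cross-section at z = 13.5.

entirely on top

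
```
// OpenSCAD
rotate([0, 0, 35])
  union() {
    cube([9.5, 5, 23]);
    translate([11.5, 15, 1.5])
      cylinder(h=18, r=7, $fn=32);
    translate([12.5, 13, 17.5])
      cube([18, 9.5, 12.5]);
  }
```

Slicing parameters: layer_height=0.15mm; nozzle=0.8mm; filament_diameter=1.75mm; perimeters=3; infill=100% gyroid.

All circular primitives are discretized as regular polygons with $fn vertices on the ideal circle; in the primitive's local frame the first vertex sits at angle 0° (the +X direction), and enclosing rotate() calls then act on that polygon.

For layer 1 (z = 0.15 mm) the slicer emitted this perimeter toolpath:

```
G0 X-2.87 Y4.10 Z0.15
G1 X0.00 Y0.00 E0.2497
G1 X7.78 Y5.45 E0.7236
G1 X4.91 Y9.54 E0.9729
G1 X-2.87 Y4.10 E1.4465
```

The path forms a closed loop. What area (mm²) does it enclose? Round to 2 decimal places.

Apply the shoelace formula to the sequence of (X, Y) vertices; enclosed area = 47.49 mm².

47.49 mm²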